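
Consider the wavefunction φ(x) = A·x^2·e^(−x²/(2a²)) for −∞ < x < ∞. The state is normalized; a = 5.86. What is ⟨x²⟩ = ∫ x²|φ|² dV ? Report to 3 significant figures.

⟨x^2⟩ ≈ 85.8

⟨x²⟩ = ∫ x^2 |φ|² dx over the full domain.
Differentiating ∫e^(−αx²) dx = √(π/α) under α to get the higher moments, the ratio of the moment integral to the normalization integral gives ⟨x²⟩ = 5·a^2/2.
Putting a = 5.86 gives 85.85.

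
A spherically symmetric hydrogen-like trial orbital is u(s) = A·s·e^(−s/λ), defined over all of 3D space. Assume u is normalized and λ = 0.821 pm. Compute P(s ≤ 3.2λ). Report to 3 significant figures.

With dV = 4πs²ds, the probability is ∫|u|² dV over s ≤ 3.2λ.
The full normalization integral is A²·[3·π·λ^5] = 1, fixing A².
Substituting t = s/λ, A², 4π and the length scale all cancel in the ratio: P = ∫_{0}^{3.2} t^4·e^(-2·t) dt / ∫_{0}^{∞} t^4·e^(-2·t) dt.
An antiderivative of t^4·e^(-2·t) is -(t^4/2 + t^3 + 3·t^2/2 + 3·t/2 + 3/4)·e^(-2·t); evaluating from 0 to 3.2 gives ≈ 0.57370, while the full integral is 3/4.
The region integral divided by the full integral gives P = 0.7649.

P ≈ 0.765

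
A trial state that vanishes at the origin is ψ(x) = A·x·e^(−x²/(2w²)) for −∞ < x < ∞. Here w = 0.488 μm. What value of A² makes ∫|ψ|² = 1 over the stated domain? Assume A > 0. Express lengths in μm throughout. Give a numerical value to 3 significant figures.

Normalization requires ∫|ψ|² dx = 1, integrated from −∞ to ∞.
With ψ = A·x·e^(−x²/(2w²)), the integral evaluates to A²·[√(π)·w^3/2].
Substituting w = 0.488 gives A² = 9.709, so A = 3.116.

A^2 ≈ 9.71 μm^(-3)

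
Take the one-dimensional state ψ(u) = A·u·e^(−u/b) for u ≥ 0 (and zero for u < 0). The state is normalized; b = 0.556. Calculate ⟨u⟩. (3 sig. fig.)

⟨u⟩ = ∫ u |ψ|² du over the full domain.
With ∫₀^∞ u^3 e^(−αu) du = 3!/α^4, evaluating both integrals, ⟨u⟩ = 3·b/2.
With b = 0.556, ⟨u⟩ = 0.8340.

⟨u⟩ ≈ 0.834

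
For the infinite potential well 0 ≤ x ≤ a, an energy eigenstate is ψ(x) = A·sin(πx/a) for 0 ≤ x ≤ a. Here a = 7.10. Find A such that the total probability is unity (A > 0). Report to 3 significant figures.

A ≈ 0.531

Require ∫ |ψ|² dx = 1 over the whole domain.
With ψ = A·sin(πx/a), the integral evaluates to A²·[a/2].
With a = 7.10: A² = 0.2817 and A = 0.5307.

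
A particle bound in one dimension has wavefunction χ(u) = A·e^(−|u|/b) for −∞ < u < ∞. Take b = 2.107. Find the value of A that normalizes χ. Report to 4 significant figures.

A ≈ 0.6889

We need A² ∫|f|² du = 1, taking the integral from −∞ to ∞.
Using ∫₀^∞ uⁿ e^(−αu) du = n!/αⁿ⁺¹, ∫|χ|² du = A²·(b).
Hence A² = 1/[b].
Substituting b = 2.107 gives A² = 0.47461, so A = 0.68892.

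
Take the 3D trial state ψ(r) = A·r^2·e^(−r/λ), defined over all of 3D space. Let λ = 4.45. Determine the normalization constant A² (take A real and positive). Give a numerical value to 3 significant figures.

Normalization requires ∫|ψ|² 4πr² dr = 1, integrated from 0 to ∞.
The angular integral contributes 4π, leaving ∫₀^∞ r²|ψ|² dr.
Recall ∫₀^∞ r^m e^(−r/β) dr = m!·β^(m+1), ∫|ψ|² 4πr² dr = A²·(45·π·λ^7/2).
So A² = (45·π·λ^7/2)^(−1).
Substituting λ = 4.45 gives A² = 4.094E-7, so A = 0.0006398.

A^2 ≈ 4.09E-7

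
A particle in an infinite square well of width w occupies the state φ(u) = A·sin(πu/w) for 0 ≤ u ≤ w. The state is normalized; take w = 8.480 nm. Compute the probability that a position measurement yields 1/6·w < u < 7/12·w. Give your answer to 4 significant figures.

|φ|² is the probability density, so P = ∫_{1/6·w}^{7/12·w} |φ|² du.
With A² fixed by ∫|φ|² = 1, i.e. A² = (w/2)^(−1), substitute and integrate.
In terms of t = u/w (A² and the length scale cancel between numerator and denominator), P = [∫_{1/6}^{7/12} sin(π·t)^2 dt] / [∫_{0}^{1} sin(π·t)^2 dt].
An antiderivative of sin(π·t)^2 is t/2 - sin(2·π·t)/(4·π); evaluating from 1/6 to 7/12 gives 1/(8·π) + √(3)/(8·π) + 5/24, while the full integral is 1/2.
This works out to P = (3 + 3·√(3) + 5·π)/(12·π).

P ≈ 0.6341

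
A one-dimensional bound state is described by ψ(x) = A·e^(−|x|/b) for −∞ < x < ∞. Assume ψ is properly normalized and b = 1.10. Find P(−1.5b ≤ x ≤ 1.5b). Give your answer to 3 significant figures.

The probability is P = ∫ |ψ|² dx over [−1.5b, 1.5b].
The normalization integral ∫|ψ|²dx over the whole domain equals b·A², and A² cancels in the ratio.
Both integrals are even about x = 0, so only the x ≥ 0 halves are needed (the factors of 2 cancel). In terms of u = x/b (A² and the length scale cancel between numerator and denominator), P = [∫_{0}^{1.5} e^(-2·u) du] / [∫_{0}^{∞} e^(-2·u) du].
Using ∫ e^(-2·u) du = -e^(-2·u)/2, the numerator is 1/2 - e^(-3)/2 and the denominator is 1/2.
Evaluating gives P = 0.9502.

P ≈ 0.950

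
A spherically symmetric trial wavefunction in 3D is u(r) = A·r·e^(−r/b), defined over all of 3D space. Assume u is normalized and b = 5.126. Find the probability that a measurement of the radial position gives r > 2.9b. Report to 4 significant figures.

P = ∫ |u|² 4πr² dr over r > 2.9b.
The full normalization integral is A²·[3·π·b^5] = 1, fixing A².
Let t = r/b; then A², 4π and the length scale all cancel, so P = ∫_{2.9}^{∞} t^4·e^(-2·t) dt ÷ ∫_{0}^{∞} t^4·e^(-2·t) dt.
Using ∫ t^4·e^(-2·t) dt = -(t^4/2 + t^3 + 3·t^2/2 + 3·t/2 + 3/4)·e^(-2·t), the numerator is ≈ 0.234539 and the denominator is 3/4.
Taking the ratio yields P = 0.31272.

P ≈ 0.3127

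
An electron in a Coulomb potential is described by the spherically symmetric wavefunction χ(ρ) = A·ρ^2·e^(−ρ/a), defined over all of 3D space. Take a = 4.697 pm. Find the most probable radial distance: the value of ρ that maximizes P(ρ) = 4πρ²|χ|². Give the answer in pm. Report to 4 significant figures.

ρ ≈ 14.09 pm

Set d/dρ [P(ρ) = 4πρ²|χ|²] = 0 and solve for ρ > 0.
This gives ρ = 3·a.
With a = 4.697, the most probable radial distance is 14.091 pm.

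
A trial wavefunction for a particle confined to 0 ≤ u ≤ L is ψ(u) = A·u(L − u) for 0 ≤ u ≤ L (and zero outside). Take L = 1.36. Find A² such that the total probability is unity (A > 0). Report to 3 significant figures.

A^2 ≈ 6.45

Require ∫ |ψ|² du = 1 over the whole domain.
Expanding the polynomial and integrating term by term, carrying out the integral gives A² · L^5/30.
Setting this equal to 1 gives A² = 1/(L^5/30).
Substituting L = 1.36 gives A² = 6.448, so A = 2.539.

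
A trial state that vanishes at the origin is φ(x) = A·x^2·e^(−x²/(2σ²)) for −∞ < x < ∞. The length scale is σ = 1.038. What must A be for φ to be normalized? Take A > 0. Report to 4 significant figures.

We need A² ∫|f|² dx = 1, taking the integral from −∞ to ∞.
With ∫_{−∞}^{∞} x^(2m) e^(−αx²) dx = (2m−1)!!·√π / (2^m α^(m+1/2)), the integral (without the A² prefactor) comes out to 3·√(π)·σ^5/4.
Setting this equal to 1 gives A² = 1/(3·√(π)·σ^5/4).
With σ = 1.038: A² = 0.62428 and A = 0.79011.

A ≈ 0.7901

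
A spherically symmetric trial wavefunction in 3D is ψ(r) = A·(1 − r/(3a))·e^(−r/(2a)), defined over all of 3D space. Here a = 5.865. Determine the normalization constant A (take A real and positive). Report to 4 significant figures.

A ≈ 0.02432

The normalization condition is ∫|ψ|² 4πr² dr = 1 from 0 to ∞.
With ψ = A·(1 − r/(3a))·e^(−r/(2a)), the integral evaluates to A²·[8·π·a^3/3].
Setting this equal to 1 gives A² = 1/(8·π·a^3/3).
With a = 5.865: A² = 0.00059167 and A = 0.024324.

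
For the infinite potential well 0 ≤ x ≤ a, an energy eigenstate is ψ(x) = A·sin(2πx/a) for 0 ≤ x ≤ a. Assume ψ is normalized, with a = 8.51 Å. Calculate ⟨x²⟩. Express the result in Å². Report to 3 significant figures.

⟨x^2⟩ ≈ 23.2 Å^2

The expectation value is the |ψ|²-weighted average of x^2: ∫ x^2|ψ|² dx.
Evaluating both integrals, ⟨x²⟩ = -a^2/(8·π^2) + a^2/3.
Putting a = 8.51 gives 23.22.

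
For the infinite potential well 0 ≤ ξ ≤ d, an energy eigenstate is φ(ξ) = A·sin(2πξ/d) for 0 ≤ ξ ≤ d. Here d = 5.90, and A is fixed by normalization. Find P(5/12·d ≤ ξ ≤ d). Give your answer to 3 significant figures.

P = ∫_{5/12·d}^{d} |φ(ξ)|² dξ.
With A² fixed by ∫|φ|² = 1, i.e. A² = (d/2)^(−1), substitute and integrate.
In terms of u = ξ/d (A² and the length scale cancel between numerator and denominator), P = [∫_{5/12}^{1} sin(2·π·u)^2 du] / [∫_{0}^{1} sin(2·π·u)^2 du].
An antiderivative of sin(2·π·u)^2 is u/2 - sin(4·π·u)/(8·π); evaluating from 5/12 to 1 gives -√(3)/(16·π) + 7/24, while the full integral is 1/2.
Taking the ratio, P = -√(3)/(8·π) + 7/12.

P ≈ 0.514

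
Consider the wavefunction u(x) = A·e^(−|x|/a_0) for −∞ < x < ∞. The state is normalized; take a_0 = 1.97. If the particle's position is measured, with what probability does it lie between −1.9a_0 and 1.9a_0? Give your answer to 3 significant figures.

P ≈ 0.978

The probability is P = ∫ |u|² dx over [−1.9a_0, 1.9a_0].
With A² fixed by ∫|u|² = 1, i.e. A² = (a_0)^(−1), substitute and integrate.
Both integrals are even about x = 0, so only the x ≥ 0 halves are needed (the factors of 2 cancel). In terms of t = x/a_0 (A² and the length scale cancel between numerator and denominator), P = [∫_{0}^{1.9} e^(-2·t) dt] / [∫_{0}^{∞} e^(-2·t) dt].
An antiderivative of e^(-2·t) is -e^(-2·t)/2; evaluating from 0 to 1.9 gives 1/2 - e^(-19/5)/2, while the full integral is 1/2.
Evaluating gives P = 0.9776.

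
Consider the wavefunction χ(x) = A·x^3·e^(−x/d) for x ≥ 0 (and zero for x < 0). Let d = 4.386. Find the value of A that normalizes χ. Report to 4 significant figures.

Normalization requires ∫|χ|² dx = 1, integrated from 0 to ∞.
With χ = A·x^3·e^(−x/d), the integral evaluates to A²·[45·d^7/8].
Hence A² = 1/[45·d^7/8].
Substituting d = 4.386 gives A² = 0.0000056937, so A = 0.0023862.

A ≈ 0.002386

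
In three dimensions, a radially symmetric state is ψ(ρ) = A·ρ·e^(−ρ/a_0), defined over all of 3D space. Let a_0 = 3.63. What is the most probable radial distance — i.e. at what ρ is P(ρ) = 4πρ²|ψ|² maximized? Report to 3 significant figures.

ρ ≈ 7.26

The maximum of P(ρ) = 4πρ²|ψ|² occurs where its derivative vanishes.
This gives ρ = 2·a_0.
With a_0 = 3.63, the most probable radial distance is 7.260.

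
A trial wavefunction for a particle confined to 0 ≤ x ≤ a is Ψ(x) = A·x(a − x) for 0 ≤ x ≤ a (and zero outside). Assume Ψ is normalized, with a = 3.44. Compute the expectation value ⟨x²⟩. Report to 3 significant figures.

⟨x^2⟩ ≈ 3.38

⟨x²⟩ = ∫ x^2 |Ψ|² dx over the full domain.
The ratio of the moment integral to the normalization integral gives ⟨x²⟩ = 2·a^2/7.
With a = 3.44, ⟨x^2⟩ = 3.381.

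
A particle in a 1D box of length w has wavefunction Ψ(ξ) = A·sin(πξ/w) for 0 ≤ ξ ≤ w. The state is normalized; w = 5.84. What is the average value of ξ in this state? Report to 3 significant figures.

⟨ξ⟩ ≈ 2.92

The expectation value is the |Ψ|²-weighted average of ξ: ∫ ξ|Ψ|² dξ.
With ∫₀^w sin²(nπξ/w) dξ = w/2, the ratio of the moment integral to the normalization integral gives ⟨ξ⟩ = w/2.
Putting w = 5.84 gives 2.920.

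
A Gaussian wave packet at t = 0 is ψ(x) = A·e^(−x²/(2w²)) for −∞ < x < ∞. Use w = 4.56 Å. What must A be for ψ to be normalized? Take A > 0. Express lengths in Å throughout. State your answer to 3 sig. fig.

Require ∫ |ψ|² dx = 1 over the whole domain.
The integral (without the A² prefactor) comes out to √(π)·w.
Setting this equal to 1 gives A² = 1/(√(π)·w).
Substituting w = 4.56 gives A² = 0.1237, so A = 0.3517.

A ≈ 0.352 Å^(-1/2)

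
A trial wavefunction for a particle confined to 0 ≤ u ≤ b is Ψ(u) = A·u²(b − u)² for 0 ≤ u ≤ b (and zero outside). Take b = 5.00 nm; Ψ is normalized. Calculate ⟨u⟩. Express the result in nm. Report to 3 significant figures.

By definition ⟨u⟩ = ∫ u |Ψ(u)|² du.
The ratio of the moment integral to the normalization integral gives ⟨u⟩ = b/2.
With b = 5.00, ⟨u⟩ = 2.500.

⟨u⟩ ≈ 2.50 nm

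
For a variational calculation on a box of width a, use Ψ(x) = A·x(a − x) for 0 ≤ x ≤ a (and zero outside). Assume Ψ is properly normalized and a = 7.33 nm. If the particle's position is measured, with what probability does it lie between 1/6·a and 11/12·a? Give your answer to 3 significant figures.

P ≈ 0.959

|Ψ|² is the probability density, so P = ∫_{1/6·a}^{11/12·a} |Ψ|² dx.
The normalization integral ∫|Ψ|²dx over the whole domain equals a^5/30·A², and A² cancels in the ratio.
Let u = x/a; then A² and the length scale cancel, so P = ∫_{1/6}^{11/12} u^2·(1 - u)^2 du ÷ ∫_{0}^{1} u^2·(1 - u)^2 du.
With ∫ u^2·(1 - u)^2 du = u^3·(6·u^2 - 15·u + 10)/30 + C, the region integral is ≈ 0.031981 and the full one is 1/30.
Evaluating gives P = 4421/4608.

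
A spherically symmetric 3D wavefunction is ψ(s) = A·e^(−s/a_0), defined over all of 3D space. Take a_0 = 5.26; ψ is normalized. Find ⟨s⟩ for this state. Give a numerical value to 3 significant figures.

⟨s⟩ = ∫ s |ψ|² 4πs² ds over the full domain.
With ∫₀^∞ s^3 e^(−αs) ds = 3!/α^4, the ratio of the moment integral to the normalization integral gives ⟨s⟩ = 3·a_0/2.
With a_0 = 5.26, ⟨s⟩ = 7.890.

⟨s⟩ ≈ 7.89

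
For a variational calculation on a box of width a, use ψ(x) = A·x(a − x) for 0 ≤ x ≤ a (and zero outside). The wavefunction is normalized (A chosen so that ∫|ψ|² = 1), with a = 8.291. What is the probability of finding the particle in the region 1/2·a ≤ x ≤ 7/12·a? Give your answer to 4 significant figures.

P ≈ 0.1534

The probability is P = ∫ |ψ|² dx over [1/2·a, 7/12·a].
With A² fixed by ∫|ψ|² = 1, i.e. A² = (a^5/30)^(−1), substitute and integrate.
Substituting u = x/a, A² and the length scale cancel in the ratio: P = ∫_{1/2}^{7/12} u^2·(1 - u)^2 du / ∫_{0}^{1} u^2·(1 - u)^2 du.
Using ∫ u^2·(1 - u)^2 du = u^3·(6·u^2 - 15·u + 10)/30, the numerator is ≈ 0.00511269 and the denominator is 1/30.
Taking the ratio, P = 0.15338.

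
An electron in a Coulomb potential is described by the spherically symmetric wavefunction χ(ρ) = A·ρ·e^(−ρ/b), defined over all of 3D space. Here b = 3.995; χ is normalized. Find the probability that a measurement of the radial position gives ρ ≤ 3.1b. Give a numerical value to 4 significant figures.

P = ∫ |χ|² 4πρ² dρ over ρ ≤ 3.1b.
A² is fixed by ∫₀^∞ 4πρ²|χ|² dρ = 1, i.e. A² = (3·π·b^5)^(−1).
Substituting u = ρ/b, A², 4π and the length scale all cancel in the ratio: P = ∫_{0}^{3.1} u^4·e^(-2·u) du / ∫_{0}^{∞} u^4·e^(-2·u) du.
An antiderivative of u^4·e^(-2·u) is -(u^4/2 + u^3 + 3·u^2/2 + 3·u/2 + 3/4)·e^(-2·u); evaluating from 0 to 3.1 gives ≈ 0.555617, while the full integral is 3/4.
This evaluates to P = 0.74082.

P ≈ 0.7408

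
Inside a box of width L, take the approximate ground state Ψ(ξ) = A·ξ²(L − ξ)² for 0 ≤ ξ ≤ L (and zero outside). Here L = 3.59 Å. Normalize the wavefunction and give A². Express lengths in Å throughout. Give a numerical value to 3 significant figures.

A^2 ≈ 0.00636 Å^(-9)

We need A² ∫|f|² dξ = 1, taking the integral from 0 to L.
Expanding the polynomial and integrating term by term, the integral (without the A² prefactor) comes out to L^9/630.
Plugging in L = 3.59 yields A = 0.07975.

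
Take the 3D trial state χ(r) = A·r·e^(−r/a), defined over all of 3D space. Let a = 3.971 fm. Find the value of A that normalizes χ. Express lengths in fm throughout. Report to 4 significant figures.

Normalization requires ∫|χ|² 4πr² dr = 1, integrated from 0 to ∞.
In 3D with spherical symmetry the volume element is 4πr² dr.
With ∫₀^∞ r^4 e^(−αr) dr = 4!/α^5, ∫|χ|² 4πr² dr = A²·(3·π·a^5).
Hence A² = 1/[3·π·a^5].
Substituting a = 3.971 gives A² = 0.00010746, so A = 0.010366.

A ≈ 0.01037 fm^(-5/2)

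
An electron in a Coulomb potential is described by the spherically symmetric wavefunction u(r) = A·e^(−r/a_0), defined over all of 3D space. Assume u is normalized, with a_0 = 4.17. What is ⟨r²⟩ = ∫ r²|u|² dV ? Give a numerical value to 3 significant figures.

⟨r^2⟩ ≈ 52.2

The expectation value is the |u|²-weighted average of r^2: ∫ r^2|u|² 4πr² dr.
Using ∫₀^∞ rⁿ e^(−αr) dr = n!/αⁿ⁺¹, since the A² factors cancel between numerator and denominator, ⟨r²⟩ = 3·a_0^2.
Putting a_0 = 4.17 gives 52.17.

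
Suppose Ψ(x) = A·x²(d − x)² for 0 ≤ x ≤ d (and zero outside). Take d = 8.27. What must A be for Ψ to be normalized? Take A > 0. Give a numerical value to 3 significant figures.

A ≈ 0.00187

Normalization requires ∫|Ψ|² dx = 1, integrated from 0 to d.
Expanding the polynomial and integrating term by term, with Ψ = A·x²(d − x)², the integral evaluates to A²·[d^9/630].
So A² = (d^9/630)^(−1).
With d = 8.27: A² = 0.000003482 and A = 0.001866.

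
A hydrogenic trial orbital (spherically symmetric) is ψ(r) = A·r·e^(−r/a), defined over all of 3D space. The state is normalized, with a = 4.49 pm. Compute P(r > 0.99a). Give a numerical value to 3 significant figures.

With dV = 4πr²dr, the probability is ∫|ψ|² dV over r > 0.99a.
Normalization gives A² = 1/(3·π·a^5).
In terms of u = r/a (A², 4π and the length scale all cancel between numerator and denominator), P = [∫_{0.99}^{∞} u^4·e^(-2·u) du] / [∫_{0}^{∞} u^4·e^(-2·u) du].
With ∫ u^4·e^(-2·u) du = -(u^4/2 + u^3 + 3·u^2/2 + 3·u/2 + 3/4)·e^(-2·u) + C, the region integral is ≈ 0.71185 and the full one is 3/4.
Taking the ratio yields P = 0.9491.

P ≈ 0.949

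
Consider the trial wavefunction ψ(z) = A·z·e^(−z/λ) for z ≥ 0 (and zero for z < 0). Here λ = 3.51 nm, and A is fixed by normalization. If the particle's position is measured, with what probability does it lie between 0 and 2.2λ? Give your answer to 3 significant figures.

P = ∫_{0}^{2.2λ} |ψ(z)|² dz.
Since A² = 1/(λ^3/4), this is the region integral divided by the full normalization integral.
Substituting u = z/λ, A² and the length scale cancel in the ratio: P = ∫_{0}^{2.2} u^2·e^(-2·u) du / ∫_{0}^{∞} u^2·e^(-2·u) du.
An antiderivative of u^2·e^(-2·u) is -(2·u^2 + 2·u + 1)·e^(-2·u)/4; evaluating from 0 to 2.2 gives 1/4 - 377·e^(-22/5)/100, while the full integral is 1/4.
The result is P = 0.8149.

P ≈ 0.815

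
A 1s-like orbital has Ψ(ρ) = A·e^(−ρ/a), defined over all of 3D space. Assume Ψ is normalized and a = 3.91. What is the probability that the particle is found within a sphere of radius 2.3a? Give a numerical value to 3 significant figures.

With dV = 4πρ²dρ, the probability is ∫|Ψ|² dV over ρ ≤ 2.3a.
Normalization gives A² = 1/(π·a^3).
Substituting u = ρ/a, A², 4π and the length scale all cancel in the ratio: P = ∫_{0}^{2.3} u^2·e^(-2·u) du / ∫_{0}^{∞} u^2·e^(-2·u) du.
Using ∫ u^2·e^(-2·u) du = -(2·u^2 + 2·u + 1)·e^(-2·u)/4, the numerator is 1/4 - 809·e^(-23/5)/200 and the denominator is 1/4.
The region integral divided by the full integral gives P = 0.8374.

P ≈ 0.837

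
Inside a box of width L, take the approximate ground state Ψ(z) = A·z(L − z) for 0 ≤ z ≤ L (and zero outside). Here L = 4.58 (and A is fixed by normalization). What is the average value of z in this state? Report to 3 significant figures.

The expectation value is the |Ψ|²-weighted average of z: ∫ z|Ψ|² dz.
Expanding the polynomial and integrating term by term, since the A² factors cancel between numerator and denominator, ⟨z⟩ = L/2.
Putting L = 4.58 gives 2.290.

⟨z⟩ ≈ 2.29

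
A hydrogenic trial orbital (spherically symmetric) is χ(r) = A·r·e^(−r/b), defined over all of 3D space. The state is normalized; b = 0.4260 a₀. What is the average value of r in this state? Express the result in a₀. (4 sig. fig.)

By definition ⟨r⟩ = ∫ r |χ(r)|² 4πr² dr.
With ∫₀^∞ r^5 e^(−αr) dr = 5!/α^6, the ratio of the moment integral to the normalization integral gives ⟨r⟩ = 5·b/2.
Putting b = 0.4260 gives 1.0650.

⟨r⟩ ≈ 1.065 a₀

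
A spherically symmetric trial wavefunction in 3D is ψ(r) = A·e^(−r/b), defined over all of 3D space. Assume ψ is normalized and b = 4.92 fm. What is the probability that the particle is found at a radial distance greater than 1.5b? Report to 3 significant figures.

P ≈ 0.423

P = ∫ |ψ|² 4πr² dr over r > 1.5b.
A² is fixed by ∫₀^∞ 4πr²|ψ|² dr = 1, i.e. A² = (π·b^3)^(−1).
In terms of u = r/b (A², 4π and the length scale all cancel between numerator and denominator), P = [∫_{1.5}^{∞} u^2·e^(-2·u) du] / [∫_{0}^{∞} u^2·e^(-2·u) du].
An antiderivative of u^2·e^(-2·u) is -(2·u^2 + 2·u + 1)·e^(-2·u)/4; evaluating from 1.5 to ∞ gives 17·e^(-3)/8, while the full integral is 1/4.
This evaluates to P = 0.4232.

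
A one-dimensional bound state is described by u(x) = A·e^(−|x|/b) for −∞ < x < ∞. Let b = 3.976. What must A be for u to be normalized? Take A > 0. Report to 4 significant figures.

Normalization requires ∫|u|² dx = 1, integrated from −∞ to ∞.
The integral (without the A² prefactor) comes out to b.
Hence A² = 1/[b].
Plugging in b = 3.976 yields A = 0.50151.

A ≈ 0.5015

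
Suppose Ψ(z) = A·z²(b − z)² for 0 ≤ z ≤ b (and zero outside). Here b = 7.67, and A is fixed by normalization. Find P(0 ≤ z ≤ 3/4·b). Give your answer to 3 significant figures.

|Ψ|² is the probability density, so P = ∫_{0}^{3/4·b} |Ψ|² dz.
Since A² = 1/(b^9/630), this is the region integral divided by the full normalization integral.
Substituting u = z/b, A² and the length scale cancel in the ratio: P = ∫_{0}^{3/4} u^4·(1 - u)^4 du / ∫_{0}^{1} u^4·(1 - u)^4 du.
Using ∫ u^4·(1 - u)^4 du = u^5·(70·u^4 - 315·u^3 + 540·u^2 - 420·u + 126)/630, the numerator is ≈ 0.0015096 and the denominator is 1/630.
This works out to P = 0.9511.

P ≈ 0.951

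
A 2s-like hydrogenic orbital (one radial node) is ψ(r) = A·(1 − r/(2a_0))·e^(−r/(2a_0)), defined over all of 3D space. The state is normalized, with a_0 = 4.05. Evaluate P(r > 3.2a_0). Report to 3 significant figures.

P ≈ 0.914

P = ∫ |ψ|² 4πr² dr over r > 3.2a_0.
The full normalization integral is A²·[8·π·a_0^3] = 1, fixing A².
Substituting u = r/a_0, A², 4π and the length scale all cancel in the ratio: P = ∫_{3.2}^{∞} u^2·(1 - u/2)^2·e^(-u) du / ∫_{0}^{∞} u^2·(1 - u/2)^2·e^(-u) du.
With ∫ u^2·(1 - u/2)^2·e^(-u) du = -(u^4/4 + u^2 + 2·u + 2)·e^(-u) + C, the region integral is ≈ 1.8284 and the full one is 2.
Taking the ratio yields P = 0.9142.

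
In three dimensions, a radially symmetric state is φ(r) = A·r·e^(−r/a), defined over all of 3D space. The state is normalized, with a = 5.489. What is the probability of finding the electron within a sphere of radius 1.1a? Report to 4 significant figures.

Integrate the radial probability density 4πr²|φ|² over r ≤ 1.1a.
The full normalization integral is A²·[3·π·a^5] = 1, fixing A².
Let u = r/a; then A², 4π and the length scale all cancel, so P = ∫_{0}^{1.1} u^4·e^(-2·u) du ÷ ∫_{0}^{∞} u^4·e^(-2·u) du.
Using ∫ u^4·e^(-2·u) du = -(u^4/2 + u^3 + 3·u^2/2 + 3·u/2 + 3/4)·e^(-2·u), the numerator is ≈ 0.0543722 and the denominator is 3/4.
Taking the ratio yields P = 0.072496.

P ≈ 0.07250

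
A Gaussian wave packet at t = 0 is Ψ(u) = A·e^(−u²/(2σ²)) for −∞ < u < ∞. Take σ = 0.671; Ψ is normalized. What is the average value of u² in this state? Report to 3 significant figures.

⟨u^2⟩ ≈ 0.225

By definition ⟨u²⟩ = ∫ u^2 |Ψ(u)|² du.
With ∫_{−∞}^{∞} u^(2m) e^(−αu²) du = (2m−1)!!·√π / (2^m α^(m+1/2)), the ratio of the moment integral to the normalization integral gives ⟨u²⟩ = σ^2/2.
Putting σ = 0.671 gives 0.2251.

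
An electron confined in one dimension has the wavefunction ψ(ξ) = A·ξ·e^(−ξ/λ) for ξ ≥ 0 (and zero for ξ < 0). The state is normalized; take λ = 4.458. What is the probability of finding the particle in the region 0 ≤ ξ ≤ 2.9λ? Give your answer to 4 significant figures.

P ≈ 0.9285

|ψ|² is the probability density, so P = ∫_{0}^{2.9λ} |ψ|² dξ.
The normalization integral ∫|ψ|²dξ over the whole domain equals λ^3/4·A², and A² cancels in the ratio.
Let u = ξ/λ; then A² and the length scale cancel, so P = ∫_{0}^{2.9} u^2·e^(-2·u) du ÷ ∫_{0}^{∞} u^2·e^(-2·u) du.
An antiderivative of u^2·e^(-2·u) is -(2·u^2 + 2·u + 1)·e^(-2·u)/4; evaluating from 0 to 2.9 gives 1/4 - 1181·e^(-29/5)/200, while the full integral is 1/4.
Taking the ratio, P = 0.92849.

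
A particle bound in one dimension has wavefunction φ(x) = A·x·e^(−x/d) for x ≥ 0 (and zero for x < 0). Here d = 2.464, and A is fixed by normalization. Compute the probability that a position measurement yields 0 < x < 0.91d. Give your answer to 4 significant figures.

P ≈ 0.2747

P = ∫_{0}^{0.91d} |φ(x)|² dx.
Since A² = 1/(d^3/4), this is the region integral divided by the full normalization integral.
Let u = x/d; then A² and the length scale cancel, so P = ∫_{0}^{0.91} u^2·e^(-2·u) du ÷ ∫_{0}^{∞} u^2·e^(-2·u) du.
With ∫ u^2·e^(-2·u) du = -(2·u^2 + 2·u + 1)·e^(-2·u)/4 + C, the region integral is ≈ 0.0686851 and the full one is 1/4.
Evaluating gives P = 0.27474.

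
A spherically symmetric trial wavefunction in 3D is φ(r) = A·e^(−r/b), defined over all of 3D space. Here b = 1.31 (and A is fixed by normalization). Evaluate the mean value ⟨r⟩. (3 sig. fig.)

⟨r⟩ ≈ 1.97

The expectation value is the |φ|²-weighted average of r: ∫ r|φ|² 4πr² dr.
Using ∫₀^∞ rⁿ e^(−αr) dr = n!/αⁿ⁺¹, since the A² factors cancel between numerator and denominator, ⟨r⟩ = 3·b/2.
Putting b = 1.31 gives 1.965.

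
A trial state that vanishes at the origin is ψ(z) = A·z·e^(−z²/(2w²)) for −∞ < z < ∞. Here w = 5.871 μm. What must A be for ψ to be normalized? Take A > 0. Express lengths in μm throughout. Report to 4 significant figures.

A ≈ 0.07467 μm^(-3/2)

We need A² ∫|f|² dz = 1, taking the integral from −∞ to ∞.
Differentiating ∫e^(−αz²) dz = √(π/α) under α to get the higher moments, ∫|ψ|² dz = A²·(√(π)·w^3/2).
Setting this equal to 1 gives A² = 1/(√(π)·w^3/2).
Plugging in w = 5.871 yields A = 0.074672.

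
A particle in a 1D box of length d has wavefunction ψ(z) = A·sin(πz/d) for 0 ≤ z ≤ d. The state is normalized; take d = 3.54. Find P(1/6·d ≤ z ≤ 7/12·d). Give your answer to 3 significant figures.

P ≈ 0.634

|ψ|² is the probability density, so P = ∫_{1/6·d}^{7/12·d} |ψ|² dz.
With A² fixed by ∫|ψ|² = 1, i.e. A² = (d/2)^(−1), substitute and integrate.
Substituting u = z/d, A² and the length scale cancel in the ratio: P = ∫_{1/6}^{7/12} sin(π·u)^2 du / ∫_{0}^{1} sin(π·u)^2 du.
With ∫ sin(π·u)^2 du = u/2 - sin(2·π·u)/(4·π) + C, the region integral is 1/(8·π) + √(3)/(8·π) + 5/24 and the full one is 1/2.
The result is P = (3 + 3·√(3) + 5·π)/(12·π).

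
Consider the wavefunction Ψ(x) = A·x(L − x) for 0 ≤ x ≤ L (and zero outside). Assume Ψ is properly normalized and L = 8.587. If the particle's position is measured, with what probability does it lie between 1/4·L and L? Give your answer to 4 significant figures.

P ≈ 0.8965

P = ∫_{1/4·L}^{L} |Ψ(x)|² dx.
With A² fixed by ∫|Ψ|² = 1, i.e. A² = (L^5/30)^(−1), substitute and integrate.
Substituting u = x/L, A² and the length scale cancel in the ratio: P = ∫_{1/4}^{1} u^2·(1 - u)^2 du / ∫_{0}^{1} u^2·(1 - u)^2 du.
With ∫ u^2·(1 - u)^2 du = u^3·(6·u^2 - 15·u + 10)/30 + C, the region integral is 153/5120 and the full one is 1/30.
Evaluating gives P = 459/512.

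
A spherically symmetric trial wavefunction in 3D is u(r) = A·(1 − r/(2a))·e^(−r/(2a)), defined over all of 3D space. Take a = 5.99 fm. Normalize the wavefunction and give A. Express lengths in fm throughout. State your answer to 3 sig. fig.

A ≈ 0.0136 fm^(-3/2)

The normalization condition is ∫|u|² 4πr² dr = 1 from 0 to ∞.
With ∫₀^∞ r^4 e^(−αr) dr = 4!/α^5, the integral (without the A² prefactor) comes out to 8·π·a^3.
With a = 5.99: A² = 0.0001851 and A = 0.01361.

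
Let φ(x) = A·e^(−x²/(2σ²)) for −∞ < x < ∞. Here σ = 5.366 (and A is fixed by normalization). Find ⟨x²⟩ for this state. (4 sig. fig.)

By definition ⟨x²⟩ = ∫ x^2 |φ(x)|² dx.
With ∫_{−∞}^{∞} x^(2m) e^(−αx²) dx = (2m−1)!!·√π / (2^m α^(m+1/2)), evaluating both integrals, ⟨x²⟩ = σ^2/2.
With σ = 5.366, ⟨x^2⟩ = 14.397.

⟨x^2⟩ ≈ 14.40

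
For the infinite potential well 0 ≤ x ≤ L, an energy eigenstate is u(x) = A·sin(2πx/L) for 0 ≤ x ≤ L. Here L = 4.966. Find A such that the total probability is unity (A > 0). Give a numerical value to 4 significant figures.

A ≈ 0.6346

We need A² ∫|f|² dx = 1, taking the integral from 0 to L.
Carrying out the integral gives A² · L/2.
Setting this equal to 1 gives A² = 1/(L/2).
With L = 4.966: A² = 0.40274 and A = 0.63462.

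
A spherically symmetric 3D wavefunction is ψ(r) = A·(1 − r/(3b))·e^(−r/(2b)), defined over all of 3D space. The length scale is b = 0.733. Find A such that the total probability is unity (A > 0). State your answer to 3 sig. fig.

Normalization requires ∫|ψ|² 4πr² dr = 1, integrated from 0 to ∞.
Using ∫₀^∞ rⁿ e^(−αr) dr = n!/αⁿ⁺¹, carrying out the integral gives A² · 8·π·b^3/3.
Hence A² = 1/[8·π·b^3/3].
Substituting b = 0.733 gives A² = 0.3031, so A = 0.5505.

A ≈ 0.551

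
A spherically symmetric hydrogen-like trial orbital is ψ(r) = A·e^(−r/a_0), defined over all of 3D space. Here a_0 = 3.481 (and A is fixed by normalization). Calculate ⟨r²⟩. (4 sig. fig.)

⟨r^2⟩ ≈ 36.35

The expectation value is the |ψ|²-weighted average of r^2: ∫ r^2|ψ|² 4πr² dr.
Using ∫₀^∞ rⁿ e^(−αr) dr = n!/αⁿ⁺¹, the ratio of the moment integral to the normalization integral gives ⟨r²⟩ = 3·a_0^2.
Putting a_0 = 3.481 gives 36.352.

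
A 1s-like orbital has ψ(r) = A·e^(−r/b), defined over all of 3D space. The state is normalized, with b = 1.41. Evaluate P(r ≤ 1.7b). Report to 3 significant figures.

P = ∫ |ψ|² 4πr² dr over r ≤ 1.7b.
A² is fixed by ∫₀^∞ 4πr²|ψ|² dr = 1, i.e. A² = (π·b^3)^(−1).
In terms of u = r/b (A², 4π and the length scale all cancel between numerator and denominator), P = [∫_{0}^{1.7} u^2·e^(-2·u) du] / [∫_{0}^{∞} u^2·e^(-2·u) du].
Using ∫ u^2·e^(-2·u) du = -(2·u^2 + 2·u + 1)·e^(-2·u)/4, the numerator is 1/4 - 509·e^(-17/5)/200 and the denominator is 1/4.
This evaluates to P = 0.6603.

P ≈ 0.660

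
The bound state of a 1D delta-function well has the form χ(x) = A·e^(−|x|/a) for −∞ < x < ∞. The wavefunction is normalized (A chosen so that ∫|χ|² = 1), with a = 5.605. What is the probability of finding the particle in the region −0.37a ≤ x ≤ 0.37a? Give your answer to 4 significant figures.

P ≈ 0.5229

|χ|² is the probability density, so P = ∫_{−0.37a}^{0.37a} |χ|² dx.
The normalization integral ∫|χ|²dx over the whole domain equals a·A², and A² cancels in the ratio.
By symmetry take twice the x ≥ 0 contribution in numerator and denominator; the 2's cancel. Substituting u = x/a, A² and the length scale cancel in the ratio: P = ∫_{0}^{0.37} e^(-2·u) du / ∫_{0}^{∞} e^(-2·u) du.
An antiderivative of e^(-2·u) is -e^(-2·u)/2; evaluating from 0 to 0.37 gives 1/2 - e^(-37/50)/2, while the full integral is 1/2.
Evaluating gives P = 0.52289.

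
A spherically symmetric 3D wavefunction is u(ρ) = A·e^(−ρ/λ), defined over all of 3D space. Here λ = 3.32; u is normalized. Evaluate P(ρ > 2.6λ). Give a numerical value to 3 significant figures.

Integrate the radial probability density 4πρ²|u|² over ρ > 2.6λ.
Normalization gives A² = 1/(π·λ^3).
Let t = ρ/λ; then A², 4π and the length scale all cancel, so P = ∫_{2.6}^{∞} t^2·e^(-2·t) dt ÷ ∫_{0}^{∞} t^2·e^(-2·t) dt.
With ∫ t^2·e^(-2·t) dt = -(2·t^2 + 2·t + 1)·e^(-2·t)/4 + C, the region integral is 493·e^(-26/5)/100 and the full one is 1/4.
The region integral divided by the full integral gives P = 0.1088.

P ≈ 0.109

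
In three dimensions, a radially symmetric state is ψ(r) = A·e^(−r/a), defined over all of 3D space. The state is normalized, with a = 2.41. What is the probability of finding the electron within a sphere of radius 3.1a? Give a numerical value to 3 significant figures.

P = ∫ |ψ|² 4πr² dr over r ≤ 3.1a.
Normalization gives A² = 1/(π·a^3).
In terms of u = r/a (A², 4π and the length scale all cancel between numerator and denominator), P = [∫_{0}^{3.1} u^2·e^(-2·u) du] / [∫_{0}^{∞} u^2·e^(-2·u) du].
An antiderivative of u^2·e^(-2·u) is -(2·u^2 + 2·u + 1)·e^(-2·u)/4; evaluating from 0 to 3.1 gives 1/4 - 1321·e^(-31/5)/200, while the full integral is 1/4.
This evaluates to P = 0.9464.

P ≈ 0.946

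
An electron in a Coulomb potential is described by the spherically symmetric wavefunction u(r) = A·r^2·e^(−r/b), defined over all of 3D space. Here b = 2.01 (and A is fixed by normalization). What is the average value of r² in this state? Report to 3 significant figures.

⟨r²⟩ = ∫ r^2 |u|² 4πr² dr over the full domain.
The ratio of the moment integral to the normalization integral gives ⟨r²⟩ = 14·b^2.
With b = 2.01, ⟨r^2⟩ = 56.56.

⟨r^2⟩ ≈ 56.6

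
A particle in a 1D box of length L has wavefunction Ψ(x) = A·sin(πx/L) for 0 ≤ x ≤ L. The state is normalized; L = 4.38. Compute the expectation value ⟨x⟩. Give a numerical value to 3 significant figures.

⟨x⟩ = ∫ x |Ψ|² dx over the full domain.
Evaluating both integrals, ⟨x⟩ = L/2.
Putting L = 4.38 gives 2.190.

⟨x⟩ ≈ 2.19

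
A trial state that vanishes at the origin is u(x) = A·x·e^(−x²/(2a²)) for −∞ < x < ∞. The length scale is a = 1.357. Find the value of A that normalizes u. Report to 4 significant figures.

Require ∫ |u|² dx = 1 over the whole domain.
With u = A·x·e^(−x²/(2a²)), the integral evaluates to A²·[√(π)·a^3/2].
Setting this equal to 1 gives A² = 1/(√(π)·a^3/2).
With a = 1.357: A² = 0.45156 and A = 0.67198.

A ≈ 0.6720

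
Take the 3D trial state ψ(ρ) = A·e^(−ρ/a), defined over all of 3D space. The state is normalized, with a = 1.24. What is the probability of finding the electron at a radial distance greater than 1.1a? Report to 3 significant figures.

P ≈ 0.623

P = ∫ |ψ|² 4πρ² dρ over ρ > 1.1a.
Normalization gives A² = 1/(π·a^3).
In terms of u = ρ/a (A², 4π and the length scale all cancel between numerator and denominator), P = [∫_{1.1}^{∞} u^2·e^(-2·u) du] / [∫_{0}^{∞} u^2·e^(-2·u) du].
An antiderivative of u^2·e^(-2·u) is -(2·u^2 + 2·u + 1)·e^(-2·u)/4; evaluating from 1.1 to ∞ gives 281·e^(-11/5)/200, while the full integral is 1/4.
This evaluates to P = 0.6227.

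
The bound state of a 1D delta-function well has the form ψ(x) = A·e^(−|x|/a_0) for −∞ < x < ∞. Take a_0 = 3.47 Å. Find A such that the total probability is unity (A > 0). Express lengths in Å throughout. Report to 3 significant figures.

A ≈ 0.537 Å^(-1/2)

The normalization condition is ∫|ψ|² dx = 1 from −∞ to ∞.
The integral (without the A² prefactor) comes out to a_0.
Setting this equal to 1 gives A² = 1/(a_0).
Plugging in a_0 = 3.47 yields A = 0.5368.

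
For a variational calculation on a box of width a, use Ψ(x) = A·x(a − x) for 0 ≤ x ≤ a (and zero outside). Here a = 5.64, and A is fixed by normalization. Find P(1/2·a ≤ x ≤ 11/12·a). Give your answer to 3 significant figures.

P ≈ 0.495

The probability is P = ∫ |Ψ|² dx over [1/2·a, 11/12·a].
With A² fixed by ∫|Ψ|² = 1, i.e. A² = (a^5/30)^(−1), substitute and integrate.
Substituting u = x/a, A² and the length scale cancel in the ratio: P = ∫_{1/2}^{11/12} u^2·(1 - u)^2 du / ∫_{0}^{1} u^2·(1 - u)^2 du.
With ∫ u^2·(1 - u)^2 du = u^3·(6·u^2 - 15·u + 10)/30 + C, the region integral is ≈ 0.016497 and the full one is 1/30.
This works out to P = 0.4949.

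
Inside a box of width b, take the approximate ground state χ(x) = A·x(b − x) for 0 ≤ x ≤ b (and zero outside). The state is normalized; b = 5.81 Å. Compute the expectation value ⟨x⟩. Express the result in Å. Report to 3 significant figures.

⟨x⟩ ≈ 2.91 Å

⟨x⟩ = ∫ x |χ|² dx over the full domain.
Evaluating both integrals, ⟨x⟩ = b/2.
Putting b = 5.81 gives 2.905.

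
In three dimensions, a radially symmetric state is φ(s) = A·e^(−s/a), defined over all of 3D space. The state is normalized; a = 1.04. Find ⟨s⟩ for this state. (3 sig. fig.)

⟨s⟩ ≈ 1.56

By definition ⟨s⟩ = ∫ s |φ(s)|² 4πs² ds.
Since the A² factors cancel between numerator and denominator, ⟨s⟩ = 3·a/2.
With a = 1.04, ⟨s⟩ = 1.560.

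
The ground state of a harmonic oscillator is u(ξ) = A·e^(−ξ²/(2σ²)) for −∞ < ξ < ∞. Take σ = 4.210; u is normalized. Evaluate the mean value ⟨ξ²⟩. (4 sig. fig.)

The expectation value is the |u|²-weighted average of ξ^2: ∫ ξ^2|u|² dξ.
Using the Gaussian integral ∫_{−∞}^{∞} e^(−αξ²) dξ = √(π/α), the ratio of the moment integral to the normalization integral gives ⟨ξ²⟩ = σ^2/2.
Putting σ = 4.210 gives 8.8621.

⟨ξ^2⟩ ≈ 8.862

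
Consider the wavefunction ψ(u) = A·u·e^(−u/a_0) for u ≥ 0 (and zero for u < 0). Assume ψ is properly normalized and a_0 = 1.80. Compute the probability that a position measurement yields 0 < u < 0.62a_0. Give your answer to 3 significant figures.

The probability is P = ∫ |ψ|² du over [0, 0.62a_0].
With A² fixed by ∫|ψ|² = 1, i.e. A² = (a_0^3/4)^(−1), substitute and integrate.
Let t = u/a_0; then A² and the length scale cancel, so P = ∫_{0}^{0.62} t^2·e^(-2·t) dt ÷ ∫_{0}^{∞} t^2·e^(-2·t) dt.
With ∫ t^2·e^(-2·t) dt = -(2·t^2 + 2·t + 1)·e^(-2·t)/4 + C, the region integral is 1/4 - 3761·e^(-31/25)/5000 and the full one is 1/4.
Taking the ratio, P = 0.1293.

P ≈ 0.129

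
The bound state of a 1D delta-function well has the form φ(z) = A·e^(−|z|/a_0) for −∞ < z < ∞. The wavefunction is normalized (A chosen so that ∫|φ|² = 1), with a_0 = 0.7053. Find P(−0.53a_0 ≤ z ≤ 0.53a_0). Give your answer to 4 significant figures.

P ≈ 0.6535

P = ∫_{−0.53a_0}^{0.53a_0} |φ(z)|² dz.
The normalization integral ∫|φ|²dz over the whole domain equals a_0·A², and A² cancels in the ratio.
Both integrals are even about z = 0, so only the z ≥ 0 halves are needed (the factors of 2 cancel). In terms of u = z/a_0 (A² and the length scale cancel between numerator and denominator), P = [∫_{0}^{0.53} e^(-2·u) du] / [∫_{0}^{∞} e^(-2·u) du].
An antiderivative of e^(-2·u) is -e^(-2·u)/2; evaluating from 0 to 0.53 gives 1/2 - e^(-53/50)/2, while the full integral is 1/2.
This works out to P = 0.65354.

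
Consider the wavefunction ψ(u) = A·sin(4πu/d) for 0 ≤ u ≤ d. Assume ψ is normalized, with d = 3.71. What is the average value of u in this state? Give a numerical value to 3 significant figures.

The expectation value is the |ψ|²-weighted average of u: ∫ u|ψ|² du.
Since the A² factors cancel between numerator and denominator, ⟨u⟩ = d/2.
Putting d = 3.71 gives 1.855.

⟨u⟩ ≈ 1.86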